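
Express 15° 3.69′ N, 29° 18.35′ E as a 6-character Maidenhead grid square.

KK45pb

Offset from 180°W / 90°S: lon 209.3058°, lat 105.0615°.
Field (20°×10°, letters A–R): 209.3058/20 → 10 → K, 105.0615/10 → 10 → K; chars KK.
Square (2°×1°, digits 0–9): 9.3058/2 → 4, 5.0615/1 → 5; chars 45.
Subsquare (5′×2.5′, letters a–x): 1.3058/0.0833333 → 15 → p, 0.0615/0.0416667 → 1 → b; chars pb.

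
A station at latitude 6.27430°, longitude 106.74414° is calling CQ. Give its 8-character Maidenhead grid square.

OJ36ig95

Add 180° to longitude and 90° to latitude: 286.74414, 96.27430.
Field: 286.74414/20 → 14 → O, 96.27430/10 → 9 → J; chars OJ.
Square: 6.74414/2 → 3, 6.27430/1 → 6; chars 36.
Subsquare: 0.74414/0.0833333 → 8 → i, 0.27430/0.0416667 → 6 → g; chars ig.
Extended square: 0.07747/0.00833333 → 9, 0.02430/0.00416667 → 5; chars 95.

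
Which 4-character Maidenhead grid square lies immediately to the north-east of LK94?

MK05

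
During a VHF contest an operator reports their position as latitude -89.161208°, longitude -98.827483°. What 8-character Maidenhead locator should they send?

EA00ou01

Offset from 180°W / 90°S: lon 81.17252°, lat 0.83879°.
Field: lon ⌊81.17252/20⌋ = 4 → E; lat ⌊0.83879/10⌋ = 0 → A.
Square: lon ⌊1.17252/2⌋ = 0; lat ⌊0.83879/1⌋ = 0.
Subsquare: lon ⌊1.17252/0.0833333⌋ = 14 → o; lat ⌊0.83879/0.0416667⌋ = 20 → u.
Extended square: lon ⌊0.00585/0.00833333⌋ = 0; lat ⌊0.00546/0.00416667⌋ = 1.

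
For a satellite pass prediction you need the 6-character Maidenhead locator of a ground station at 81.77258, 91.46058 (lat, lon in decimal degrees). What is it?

Add 180° to longitude and 90° to latitude: 271.4606, 171.7726.
Field (20°×10°, letters A–R): 271.4606/20 → 13 → N, 171.7726/10 → 17 → R; chars NR.
Square (2°×1°, digits 0–9): 11.4606/2 → 5, 1.7726/1 → 1; chars 51.
Subsquare (5′×2.5′, letters a–x): 1.4606/0.0833333 → 17 → r, 0.7726/0.0416667 → 18 → s; chars rs.

NR51rs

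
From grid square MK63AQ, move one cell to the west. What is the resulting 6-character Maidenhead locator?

Longitude subsquare a = 0; −1 → -1, wraps to 23 = x, carry into square.
Longitude square 6; −1 → 5.
The latitude characters are unchanged.

MK53xq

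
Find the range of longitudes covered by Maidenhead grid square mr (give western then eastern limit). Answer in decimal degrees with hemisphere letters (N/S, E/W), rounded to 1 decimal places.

Field M=12, R=17: +12·20° lon, +17·10° lat → SW at lon 60°, lat 80°.
Cell spans 20° lon × 10° lat.
west 60.0° E, east 80.0° E.

60.0° E, 80.0° E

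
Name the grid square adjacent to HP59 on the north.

Latitude square 9; +1 → 10, wraps to 0, carry into field.
Latitude field P = 15; +1 → 16 = Q.
The longitude characters are unchanged.

HQ50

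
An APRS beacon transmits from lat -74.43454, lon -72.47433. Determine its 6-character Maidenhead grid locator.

FB35sn

Offset from 180°W / 90°S: lon 107.5257°, lat 15.5655°.
Field: lon ⌊107.5257/20⌋ = 5 → F; lat ⌊15.5655/10⌋ = 1 → B.
Square: lon ⌊7.5257/2⌋ = 3; lat ⌊5.5655/1⌋ = 5.
Subsquare: lon ⌊1.5257/0.0833333⌋ = 18 → s; lat ⌊0.5655/0.0416667⌋ = 13 → n.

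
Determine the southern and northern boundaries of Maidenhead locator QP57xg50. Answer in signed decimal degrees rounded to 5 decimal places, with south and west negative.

67.25000, 67.25417

Field Q=16, P=15: +16·20° lon, +15·10° lat → SW at lon 140°, lat 60°.
Square 5, 7: +5·2° lon, +7·1° lat → SW at lon 150°, lat 67°.
Subsquare x=23, g=6: +23·0.0833333° lon, +6·0.0416667° lat → SW at lon 151.917°, lat 67.25°.
Extended square 5, 0: +5·0.00833333° lon, +0·0.00416667° lat → SW at lon 151.958°, lat 67.25°.
Cell spans 0.00833333° lon × 0.00416667° lat.
south 67.25000, north 67.25417.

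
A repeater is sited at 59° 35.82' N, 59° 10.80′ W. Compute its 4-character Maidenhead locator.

GO09

Shift to the Maidenhead origin (180°W, 90°S): lon 120.82, lat 149.60.
Field (20°×10°, letters A–R): lon ⌊120.82/20⌋ = 6 → G; lat ⌊149.60/10⌋ = 14 → O.
Square (2°×1°, digits 0–9): lon ⌊0.82/2⌋ = 0; lat ⌊9.60/1⌋ = 9.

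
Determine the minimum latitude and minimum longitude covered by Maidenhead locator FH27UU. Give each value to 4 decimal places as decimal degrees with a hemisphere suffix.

12.1667° S, 74.3333° W

Field F=5, H=7: +5·20° lon, +7·10° lat → SW at lon -80°, lat -20°.
Square 2, 7: +2·2° lon, +7·1° lat → SW at lon -76°, lat -13°.
Subsquare u=20, u=20: +20·0.0833333° lon, +20·0.0416667° lat → SW at lon -74.3333°, lat -12.1667°.
latitude 12.1667° S, longitude 74.3333° W.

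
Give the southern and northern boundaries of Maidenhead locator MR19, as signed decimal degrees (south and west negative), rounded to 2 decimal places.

89.00, 90.00

Field M=12, R=17: +12·20° lon, +17·10° lat → SW at lon 60°, lat 80°.
Square 1, 9: +1·2° lon, +9·1° lat → SW at lon 62°, lat 89°.
Cell spans 2° lon × 1° lat.
south 89.00, north 90.00.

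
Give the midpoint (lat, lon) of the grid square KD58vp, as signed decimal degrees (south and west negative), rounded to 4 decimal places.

-51.3542, 31.7917

Field K=10, D=3: +10·20° lon, +3·10° lat → SW at lon 20°, lat -60°.
Square 5, 8: +5·2° lon, +8·1° lat → SW at lon 30°, lat -52°.
Subsquare v=21, p=15: +21·0.0833333° lon, +15·0.0416667° lat → SW at lon 31.75°, lat -51.375°.
Cell spans 0.0833333° lon × 0.0416667° lat. Centre is SW corner plus half of each.
latitude -51.3542, longitude 31.7917.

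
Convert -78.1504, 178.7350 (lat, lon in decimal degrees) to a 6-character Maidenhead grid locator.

RB91iu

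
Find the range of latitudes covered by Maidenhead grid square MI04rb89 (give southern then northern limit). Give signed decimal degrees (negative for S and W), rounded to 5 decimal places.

-5.92083, -5.91667

Field M=12, I=8: +12·20° lon, +8·10° lat → SW at lon 60°, lat -10°.
Square 0, 4: +0·2° lon, +4·1° lat → SW at lon 60°, lat -6°.
Subsquare r=17, b=1: +17·0.0833333° lon, +1·0.0416667° lat → SW at lon 61.4167°, lat -5.95833°.
Extended square 8, 9: +8·0.00833333° lon, +9·0.00416667° lat → SW at lon 61.4833°, lat -5.92083°.
Cell spans 0.00833333° lon × 0.00416667° lat.
south -5.92083, north -5.91667.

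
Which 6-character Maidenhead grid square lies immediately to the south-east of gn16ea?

GN15fx

Longitude subsquare e = 4; +1 → 5 = f.
Latitude subsquare a = 0; −1 → -1, wraps to 23 = x, carry into square.
Latitude square 6; −1 → 5.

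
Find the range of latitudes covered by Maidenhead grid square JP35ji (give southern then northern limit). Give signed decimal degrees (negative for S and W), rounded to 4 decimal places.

65.3333, 65.3750

Field J=9, P=15: +9·20° lon, +15·10° lat → SW at lon 0°, lat 60°.
Square 3, 5: +3·2° lon, +5·1° lat → SW at lon 6°, lat 65°.
Subsquare j=9, i=8: +9·0.0833333° lon, +8·0.0416667° lat → SW at lon 6.75°, lat 65.3333°.
Cell spans 0.0833333° lon × 0.0416667° lat.
south 65.3333, north 65.3750.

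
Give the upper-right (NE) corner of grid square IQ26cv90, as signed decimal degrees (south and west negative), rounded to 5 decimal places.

76.87917, -15.75000

Field I=8, Q=16: +8·20° lon, +16·10° lat → SW at lon -20°, lat 70°.
Square 2, 6: +2·2° lon, +6·1° lat → SW at lon -16°, lat 76°.
Subsquare c=2, v=21: +2·0.0833333° lon, +21·0.0416667° lat → SW at lon -15.8333°, lat 76.875°.
Extended square 9, 0: +9·0.00833333° lon, +0·0.00416667° lat → SW at lon -15.7583°, lat 76.875°.
Cell spans 0.00833333° lon × 0.00416667° lat. NE corner is SW corner plus one full cell.
latitude 76.87917, longitude -15.75000.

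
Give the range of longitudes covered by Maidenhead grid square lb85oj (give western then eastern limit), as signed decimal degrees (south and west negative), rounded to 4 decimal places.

57.1667, 57.2500

Field L=11, B=1: +11·20° lon, +1·10° lat → SW at lon 40°, lat -80°.
Square 8, 5: +8·2° lon, +5·1° lat → SW at lon 56°, lat -75°.
Subsquare o=14, j=9: +14·0.0833333° lon, +9·0.0416667° lat → SW at lon 57.1667°, lat -74.625°.
Cell spans 0.0833333° lon × 0.0416667° lat.
west 57.1667, east 57.2500.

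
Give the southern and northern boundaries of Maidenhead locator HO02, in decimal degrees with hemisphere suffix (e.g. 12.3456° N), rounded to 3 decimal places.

52.000° N, 53.000° N

Field H=7, O=14: +7·20° lon, +14·10° lat → SW at lon -40°, lat 50°.
Square 0, 2: +0·2° lon, +2·1° lat → SW at lon -40°, lat 52°.
Cell spans 2° lon × 1° lat.
south 52.000° N, north 53.000° N.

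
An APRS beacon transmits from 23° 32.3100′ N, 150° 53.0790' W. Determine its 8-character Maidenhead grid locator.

Shift to the Maidenhead origin (180°W, 90°S): lon 29.11535, lat 113.53850.
Field: 29.11535/20 → 1 → B, 113.53850/10 → 11 → L; chars BL.
Square: 9.11535/2 → 4, 3.53850/1 → 3; chars 43.
Subsquare: 1.11535/0.0833333 → 13 → n, 0.53850/0.0416667 → 12 → m; chars nm.
Extended square: 0.03202/0.00833333 → 3, 0.03850/0.00416667 → 9; chars 39.

BL43nm39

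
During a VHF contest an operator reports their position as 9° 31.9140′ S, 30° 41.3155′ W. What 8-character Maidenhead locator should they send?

Add 180° to longitude and 90° to latitude: 149.31141, 80.46810.
Field: lon ⌊149.31141/20⌋ = 7 → H; lat ⌊80.46810/10⌋ = 8 → I.
Square: lon ⌊9.31141/2⌋ = 4; lat ⌊0.46810/1⌋ = 0.
Subsquare: lon ⌊1.31141/0.0833333⌋ = 15 → p; lat ⌊0.46810/0.0416667⌋ = 11 → l.
Extended square: lon ⌊0.06141/0.00833333⌋ = 7; lat ⌊0.00977/0.00416667⌋ = 2.

HI40pl72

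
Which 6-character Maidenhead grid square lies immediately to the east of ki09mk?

KI09nk

Longitude subsquare m = 12; +1 → 13 = n.
The latitude characters are unchanged.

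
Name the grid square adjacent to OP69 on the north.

OQ60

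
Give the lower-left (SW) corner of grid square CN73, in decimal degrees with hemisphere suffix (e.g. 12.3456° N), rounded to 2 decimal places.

43.00° N, 126.00° W

Field C=2, N=13: +2·20° lon, +13·10° lat → SW at lon -140°, lat 40°.
Square 7, 3: +7·2° lon, +3·1° lat → SW at lon -126°, lat 43°.
latitude 43.00° N, longitude 126.00° W.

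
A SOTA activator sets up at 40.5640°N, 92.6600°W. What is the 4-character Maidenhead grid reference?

EN30

Shift to the Maidenhead origin (180°W, 90°S): lon 87.34, lat 130.56.
Field: lon ⌊87.34/20⌋ = 4 → E; lat ⌊130.56/10⌋ = 13 → N.
Square: lon ⌊7.34/2⌋ = 3; lat ⌊0.56/1⌋ = 0.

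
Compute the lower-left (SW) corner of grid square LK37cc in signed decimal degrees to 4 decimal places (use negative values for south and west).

17.0833, 46.1667

Field L=11, K=10: +11·20° lon, +10·10° lat → SW at lon 40°, lat 10°.
Square 3, 7: +3·2° lon, +7·1° lat → SW at lon 46°, lat 17°.
Subsquare c=2, c=2: +2·0.0833333° lon, +2·0.0416667° lat → SW at lon 46.1667°, lat 17.0833°.
latitude 17.0833, longitude 46.1667.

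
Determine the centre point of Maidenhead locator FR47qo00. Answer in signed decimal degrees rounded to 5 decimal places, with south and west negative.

87.58542, -70.66250

Field F=5, R=17: +5·20° lon, +17·10° lat → SW at lon -80°, lat 80°.
Square 4, 7: +4·2° lon, +7·1° lat → SW at lon -72°, lat 87°.
Subsquare q=16, o=14: +16·0.0833333° lon, +14·0.0416667° lat → SW at lon -70.6667°, lat 87.5833°.
Extended square 0, 0: +0·0.00833333° lon, +0·0.00416667° lat → SW at lon -70.6667°, lat 87.5833°.
Cell spans 0.00833333° lon × 0.00416667° lat. Centre is SW corner plus half of each.
latitude 87.58542, longitude -70.66250.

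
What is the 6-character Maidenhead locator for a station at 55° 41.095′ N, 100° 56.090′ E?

OO05lq

Offset from 180°W / 90°S: lon 280.9348°, lat 145.6849°.
Field (20°×10°, letters A–R): 280.9348/20 → 14 → O, 145.6849/10 → 14 → O; chars OO.
Square (2°×1°, digits 0–9): 0.9348/2 → 0, 5.6849/1 → 5; chars 05.
Subsquare (5′×2.5′, letters a–x): 0.9348/0.0833333 → 11 → l, 0.6849/0.0416667 → 16 → q; chars lq.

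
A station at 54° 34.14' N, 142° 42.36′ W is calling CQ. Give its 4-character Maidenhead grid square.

BO84

Offset from 180°W / 90°S: lon 37.29°, lat 144.57°.
Field: lon ⌊37.29/20⌋ = 1 → B; lat ⌊144.57/10⌋ = 14 → O.
Square: lon ⌊17.29/2⌋ = 8; lat ⌊4.57/1⌋ = 4.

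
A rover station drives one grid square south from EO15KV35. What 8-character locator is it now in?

Latitude extended square 5; −1 → 4.
The longitude characters are unchanged.

EO15kv34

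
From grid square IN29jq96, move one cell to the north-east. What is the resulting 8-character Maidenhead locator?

IN29kq07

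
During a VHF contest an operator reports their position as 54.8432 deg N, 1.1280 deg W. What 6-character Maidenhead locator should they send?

Add 180° to longitude and 90° to latitude: 178.8720, 144.8432.
Field (20°×10°, letters A–R): lon ⌊178.8720/20⌋ = 8 → I; lat ⌊144.8432/10⌋ = 14 → O.
Square (2°×1°, digits 0–9): lon ⌊18.8720/2⌋ = 9; lat ⌊4.8432/1⌋ = 4.
Subsquare (5′×2.5′, letters a–x): lon ⌊0.8720/0.0833333⌋ = 10 → k; lat ⌊0.8432/0.0416667⌋ = 20 → u.

IO94ku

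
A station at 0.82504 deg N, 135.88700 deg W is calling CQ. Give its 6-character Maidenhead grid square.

Add 180° to longitude and 90° to latitude: 44.1130, 90.8250.
Field (20°×10°, letters A–R): lon ⌊44.1130/20⌋ = 2 → C; lat ⌊90.8250/10⌋ = 9 → J.
Square (2°×1°, digits 0–9): lon ⌊4.1130/2⌋ = 2; lat ⌊0.8250/1⌋ = 0.
Subsquare (5′×2.5′, letters a–x): lon ⌊0.1130/0.0833333⌋ = 1 → b; lat ⌊0.8250/0.0416667⌋ = 19 → t.

CJ20bt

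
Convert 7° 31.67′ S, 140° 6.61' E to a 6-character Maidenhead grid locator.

Shift to the Maidenhead origin (180°W, 90°S): lon 320.1102, lat 82.4722.
Field: 320.1102/20 → 16 → Q, 82.4722/10 → 8 → I; chars QI.
Square: 0.1102/2 → 0, 2.4722/1 → 2; chars 02.
Subsquare: 0.1102/0.0833333 → 1 → b, 0.4722/0.0416667 → 11 → l; chars bl.

QI02bl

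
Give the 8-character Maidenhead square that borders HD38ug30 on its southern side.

Latitude extended square 0; −1 → -1, wraps to 9, carry into subsquare.
Latitude subsquare g = 6; −1 → 5 = f.
The longitude characters are unchanged.

HD38uf39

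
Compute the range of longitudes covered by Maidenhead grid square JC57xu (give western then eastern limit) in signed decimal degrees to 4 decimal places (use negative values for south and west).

Field J=9, C=2: +9·20° lon, +2·10° lat → SW at lon 0°, lat -70°.
Square 5, 7: +5·2° lon, +7·1° lat → SW at lon 10°, lat -63°.
Subsquare x=23, u=20: +23·0.0833333° lon, +20·0.0416667° lat → SW at lon 11.9167°, lat -62.1667°.
Cell spans 0.0833333° lon × 0.0416667° lat.
west 11.9167, east 12.0000.

11.9167, 12.0000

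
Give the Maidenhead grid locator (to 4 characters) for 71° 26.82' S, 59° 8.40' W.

Shift to the Maidenhead origin (180°W, 90°S): lon 120.86, lat 18.55.
Field: 120.86/20 → 6 → G, 18.55/10 → 1 → B; chars GB.
Square: 0.86/2 → 0, 8.55/1 → 8; chars 08.

GB08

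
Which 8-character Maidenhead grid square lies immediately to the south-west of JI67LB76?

JI67lb65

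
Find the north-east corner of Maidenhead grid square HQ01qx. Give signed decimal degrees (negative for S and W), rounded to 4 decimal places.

Field H=7, Q=16: +7·20° lon, +16·10° lat → SW at lon -40°, lat 70°.
Square 0, 1: +0·2° lon, +1·1° lat → SW at lon -40°, lat 71°.
Subsquare q=16, x=23: +16·0.0833333° lon, +23·0.0416667° lat → SW at lon -38.6667°, lat 71.9583°.
Cell spans 0.0833333° lon × 0.0416667° lat. NE corner is SW corner plus one full cell.
latitude 72.0000, longitude -38.5833.

72.0000, -38.5833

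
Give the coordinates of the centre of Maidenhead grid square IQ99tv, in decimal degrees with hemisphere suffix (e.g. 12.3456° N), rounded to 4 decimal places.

Field I=8, Q=16: +8·20° lon, +16·10° lat → SW at lon -20°, lat 70°.
Square 9, 9: +9·2° lon, +9·1° lat → SW at lon -2°, lat 79°.
Subsquare t=19, v=21: +19·0.0833333° lon, +21·0.0416667° lat → SW at lon -0.416667°, lat 79.875°.
Cell spans 0.0833333° lon × 0.0416667° lat. Centre is SW corner plus half of each.
latitude 79.8958° N, longitude 0.3750° W.

79.8958° N, 0.3750° W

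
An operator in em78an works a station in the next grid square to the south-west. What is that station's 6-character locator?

Longitude subsquare a = 0; −1 → -1, wraps to 23 = x, carry into square.
Longitude square 7; −1 → 6.
Latitude subsquare n = 13; −1 → 12 = m.

EM68xm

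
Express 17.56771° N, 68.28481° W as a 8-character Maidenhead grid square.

FK57un56

Add 180° to longitude and 90° to latitude: 111.71519, 107.56771.
Field: 111.71519/20 → 5 → F, 107.56771/10 → 10 → K; chars FK.
Square: 11.71519/2 → 5, 7.56771/1 → 7; chars 57.
Subsquare: 1.71519/0.0833333 → 20 → u, 0.56771/0.0416667 → 13 → n; chars un.
Extended square: 0.04852/0.00833333 → 5, 0.02604/0.00416667 → 6; chars 56.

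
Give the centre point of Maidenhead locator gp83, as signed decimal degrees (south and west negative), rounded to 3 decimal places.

63.500, -43.000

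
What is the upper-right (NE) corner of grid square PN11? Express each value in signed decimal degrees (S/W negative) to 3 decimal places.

42.000, 124.000

Field P=15, N=13: +15·20° lon, +13·10° lat → SW at lon 120°, lat 40°.
Square 1, 1: +1·2° lon, +1·1° lat → SW at lon 122°, lat 41°.
Cell spans 2° lon × 1° lat. NE corner is SW corner plus one full cell.
latitude 42.000, longitude 124.000.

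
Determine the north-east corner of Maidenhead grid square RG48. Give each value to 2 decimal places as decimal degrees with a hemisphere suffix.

21.00° S, 170.00° E

Field R=17, G=6: +17·20° lon, +6·10° lat → SW at lon 160°, lat -30°.
Square 4, 8: +4·2° lon, +8·1° lat → SW at lon 168°, lat -22°.
Cell spans 2° lon × 1° lat. NE corner is SW corner plus one full cell.
latitude 21.00° S, longitude 170.00° E.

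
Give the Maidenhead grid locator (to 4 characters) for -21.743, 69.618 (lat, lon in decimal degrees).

Offset from 180°W / 90°S: lon 249.62°, lat 68.26°.
Field: lon ⌊249.62/20⌋ = 12 → M; lat ⌊68.26/10⌋ = 6 → G.
Square: lon ⌊9.62/2⌋ = 4; lat ⌊8.26/1⌋ = 8.

MG48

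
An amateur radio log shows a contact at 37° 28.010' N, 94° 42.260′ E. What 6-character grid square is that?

NM77il

Shift to the Maidenhead origin (180°W, 90°S): lon 274.7043, lat 127.4668.
Field (20°×10°, letters A–R): 274.7043/20 → 13 → N, 127.4668/10 → 12 → M; chars NM.
Square (2°×1°, digits 0–9): 14.7043/2 → 7, 7.4668/1 → 7; chars 77.
Subsquare (5′×2.5′, letters a–x): 0.7043/0.0833333 → 8 → i, 0.4668/0.0416667 → 11 → l; chars il.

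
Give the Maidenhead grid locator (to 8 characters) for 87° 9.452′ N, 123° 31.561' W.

CR87fd67

Add 180° to longitude and 90° to latitude: 56.47398, 177.15753.
Field: 56.47398/20 → 2 → C, 177.15753/10 → 17 → R; chars CR.
Square: 16.47398/2 → 8, 7.15753/1 → 7; chars 87.
Subsquare: 0.47398/0.0833333 → 5 → f, 0.15753/0.0416667 → 3 → d; chars fd.
Extended square: 0.05732/0.00833333 → 6, 0.03253/0.00416667 → 7; chars 67.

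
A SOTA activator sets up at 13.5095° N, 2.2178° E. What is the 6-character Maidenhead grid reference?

JK13cm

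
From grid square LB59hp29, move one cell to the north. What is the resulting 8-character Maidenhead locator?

Latitude extended square 9; +1 → 10, wraps to 0, carry into subsquare.
Latitude subsquare p = 15; +1 → 16 = q.
The longitude characters are unchanged.

LB59hq20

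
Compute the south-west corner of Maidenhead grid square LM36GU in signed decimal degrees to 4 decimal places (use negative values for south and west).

Field L=11, M=12: +11·20° lon, +12·10° lat → SW at lon 40°, lat 30°.
Square 3, 6: +3·2° lon, +6·1° lat → SW at lon 46°, lat 36°.
Subsquare g=6, u=20: +6·0.0833333° lon, +20·0.0416667° lat → SW at lon 46.5°, lat 36.8333°.
latitude 36.8333, longitude 46.5000.

36.8333, 46.5000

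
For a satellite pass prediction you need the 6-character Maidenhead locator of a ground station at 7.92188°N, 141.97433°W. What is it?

Add 180° to longitude and 90° to latitude: 38.0257, 97.9219.
Field (20°×10°, letters A–R): 38.0257/20 → 1 → B, 97.9219/10 → 9 → J; chars BJ.
Square (2°×1°, digits 0–9): 18.0257/2 → 9, 7.9219/1 → 7; chars 97.
Subsquare (5′×2.5′, letters a–x): 0.0257/0.0833333 → 0 → a, 0.9219/0.0416667 → 22 → w; chars aw.

BJ97aw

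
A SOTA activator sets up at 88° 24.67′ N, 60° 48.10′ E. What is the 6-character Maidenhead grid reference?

Shift to the Maidenhead origin (180°W, 90°S): lon 240.8017, lat 178.4112.
Field: 240.8017/20 → 12 → M, 178.4112/10 → 17 → R; chars MR.
Square: 0.8017/2 → 0, 8.4112/1 → 8; chars 08.
Subsquare: 0.8017/0.0833333 → 9 → j, 0.4112/0.0416667 → 9 → j; chars jj.

MR08jj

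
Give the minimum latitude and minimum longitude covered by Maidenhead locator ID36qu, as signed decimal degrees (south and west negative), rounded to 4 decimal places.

Field I=8, D=3: +8·20° lon, +3·10° lat → SW at lon -20°, lat -60°.
Square 3, 6: +3·2° lon, +6·1° lat → SW at lon -14°, lat -54°.
Subsquare q=16, u=20: +16·0.0833333° lon, +20·0.0416667° lat → SW at lon -12.6667°, lat -53.1667°.
latitude -53.1667, longitude -12.6667.

-53.1667, -12.6667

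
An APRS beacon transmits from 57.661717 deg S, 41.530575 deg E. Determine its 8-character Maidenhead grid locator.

LD02si31

Add 180° to longitude and 90° to latitude: 221.53057, 32.33828.
Field: lon ⌊221.53057/20⌋ = 11 → L; lat ⌊32.33828/10⌋ = 3 → D.
Square: lon ⌊1.53057/2⌋ = 0; lat ⌊2.33828/1⌋ = 2.
Subsquare: lon ⌊1.53057/0.0833333⌋ = 18 → s; lat ⌊0.33828/0.0416667⌋ = 8 → i.
Extended square: lon ⌊0.03057/0.00833333⌋ = 3; lat ⌊0.00495/0.00416667⌋ = 1.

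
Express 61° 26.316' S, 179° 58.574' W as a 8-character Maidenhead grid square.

AC08an24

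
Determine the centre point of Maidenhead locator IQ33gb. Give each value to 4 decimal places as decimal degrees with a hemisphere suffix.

Field I=8, Q=16: +8·20° lon, +16·10° lat → SW at lon -20°, lat 70°.
Square 3, 3: +3·2° lon, +3·1° lat → SW at lon -14°, lat 73°.
Subsquare g=6, b=1: +6·0.0833333° lon, +1·0.0416667° lat → SW at lon -13.5°, lat 73.0417°.
Cell spans 0.0833333° lon × 0.0416667° lat. Centre is SW corner plus half of each.
latitude 73.0625° N, longitude 13.4583° W.

73.0625° N, 13.4583° W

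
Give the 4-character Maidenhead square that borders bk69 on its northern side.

BL60

Latitude square 9; +1 → 10, wraps to 0, carry into field.
Latitude field K = 10; +1 → 11 = L.
The longitude characters are unchanged.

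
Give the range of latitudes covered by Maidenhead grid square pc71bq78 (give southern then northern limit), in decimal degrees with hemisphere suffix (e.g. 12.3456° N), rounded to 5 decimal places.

68.30000° S, 68.29583° S

Field P=15, C=2: +15·20° lon, +2·10° lat → SW at lon 120°, lat -70°.
Square 7, 1: +7·2° lon, +1·1° lat → SW at lon 134°, lat -69°.
Subsquare b=1, q=16: +1·0.0833333° lon, +16·0.0416667° lat → SW at lon 134.083°, lat -68.3333°.
Extended square 7, 8: +7·0.00833333° lon, +8·0.00416667° lat → SW at lon 134.142°, lat -68.3°.
Cell spans 0.00833333° lon × 0.00416667° lat.
south 68.30000° S, north 68.29583° S.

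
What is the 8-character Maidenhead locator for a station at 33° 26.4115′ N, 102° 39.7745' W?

Shift to the Maidenhead origin (180°W, 90°S): lon 77.33709, lat 123.44019.
Field: 77.33709/20 → 3 → D, 123.44019/10 → 12 → M; chars DM.
Square: 17.33709/2 → 8, 3.44019/1 → 3; chars 83.
Subsquare: 1.33709/0.0833333 → 16 → q, 0.44019/0.0416667 → 10 → k; chars qk.
Extended square: 0.00376/0.00833333 → 0, 0.02352/0.00416667 → 5; chars 05.

DM83qk05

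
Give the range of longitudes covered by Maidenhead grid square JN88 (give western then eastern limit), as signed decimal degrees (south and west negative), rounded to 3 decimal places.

16.000, 18.000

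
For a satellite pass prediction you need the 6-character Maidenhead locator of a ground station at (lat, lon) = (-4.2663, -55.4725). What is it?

GI25gr

Add 180° to longitude and 90° to latitude: 124.5275, 85.7337.
Field (20°×10°, letters A–R): lon ⌊124.5275/20⌋ = 6 → G; lat ⌊85.7337/10⌋ = 8 → I.
Square (2°×1°, digits 0–9): lon ⌊4.5275/2⌋ = 2; lat ⌊5.7337/1⌋ = 5.
Subsquare (5′×2.5′, letters a–x): lon ⌊0.5275/0.0833333⌋ = 6 → g; lat ⌊0.7337/0.0416667⌋ = 17 → r.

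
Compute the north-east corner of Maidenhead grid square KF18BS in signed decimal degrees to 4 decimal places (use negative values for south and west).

-31.2083, 22.1667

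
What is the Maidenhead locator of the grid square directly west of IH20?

IH10

Longitude square 2; −1 → 1.
The latitude characters are unchanged.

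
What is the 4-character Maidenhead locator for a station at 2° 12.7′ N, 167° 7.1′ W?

AJ62

Offset from 180°W / 90°S: lon 12.88°, lat 92.21°.
Field (20°×10°, letters A–R): lon ⌊12.88/20⌋ = 0 → A; lat ⌊92.21/10⌋ = 9 → J.
Square (2°×1°, digits 0–9): lon ⌊12.88/2⌋ = 6; lat ⌊2.21/1⌋ = 2.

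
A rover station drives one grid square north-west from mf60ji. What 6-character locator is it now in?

MF60ij

Longitude subsquare j = 9; −1 → 8 = i.
Latitude subsquare i = 8; +1 → 9 = j.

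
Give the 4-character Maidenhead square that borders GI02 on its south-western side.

Longitude square 0; −1 → -1, wraps to 9, carry into field.
Longitude field G = 6; −1 → 5 = F.
Latitude square 2; −1 → 1.

FI91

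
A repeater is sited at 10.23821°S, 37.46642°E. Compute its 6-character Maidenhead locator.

KH89rs

Add 180° to longitude and 90° to latitude: 217.4664, 79.7618.
Field: lon ⌊217.4664/20⌋ = 10 → K; lat ⌊79.7618/10⌋ = 7 → H.
Square: lon ⌊17.4664/2⌋ = 8; lat ⌊9.7618/1⌋ = 9.
Subsquare: lon ⌊1.4664/0.0833333⌋ = 17 → r; lat ⌊0.7618/0.0416667⌋ = 18 → s.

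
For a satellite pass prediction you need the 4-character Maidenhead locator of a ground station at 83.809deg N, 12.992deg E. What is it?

Offset from 180°W / 90°S: lon 192.99°, lat 173.81°.
Field: 192.99/20 → 9 → J, 173.81/10 → 17 → R; chars JR.
Square: 12.99/2 → 6, 3.81/1 → 3; chars 63.

JR63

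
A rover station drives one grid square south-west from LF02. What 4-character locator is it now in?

Longitude square 0; −1 → -1, wraps to 9, carry into field.
Longitude field L = 11; −1 → 10 = K.
Latitude square 2; −1 → 1.

KF91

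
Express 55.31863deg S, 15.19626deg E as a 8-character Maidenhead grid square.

Shift to the Maidenhead origin (180°W, 90°S): lon 195.19626, lat 34.68137.
Field (20°×10°, letters A–R): 195.19626/20 → 9 → J, 34.68137/10 → 3 → D; chars JD.
Square (2°×1°, digits 0–9): 15.19626/2 → 7, 4.68137/1 → 4; chars 74.
Subsquare (5′×2.5′, letters a–x): 1.19626/0.0833333 → 14 → o, 0.68137/0.0416667 → 16 → q; chars oq.
Extended square (30″×15″, digits 0–9): 0.02959/0.00833333 → 3, 0.01470/0.00416667 → 3; chars 33.

JD74oq33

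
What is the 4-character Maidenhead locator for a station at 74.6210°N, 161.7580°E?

Offset from 180°W / 90°S: lon 341.76°, lat 164.62°.
Field: lon ⌊341.76/20⌋ = 17 → R; lat ⌊164.62/10⌋ = 16 → Q.
Square: lon ⌊1.76/2⌋ = 0; lat ⌊4.62/1⌋ = 4.

RQ04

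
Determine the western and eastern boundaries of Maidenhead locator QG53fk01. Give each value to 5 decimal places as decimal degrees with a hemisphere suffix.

150.41667° E, 150.42500° E

Field Q=16, G=6: +16·20° lon, +6·10° lat → SW at lon 140°, lat -30°.
Square 5, 3: +5·2° lon, +3·1° lat → SW at lon 150°, lat -27°.
Subsquare f=5, k=10: +5·0.0833333° lon, +10·0.0416667° lat → SW at lon 150.417°, lat -26.5833°.
Extended square 0, 1: +0·0.00833333° lon, +1·0.00416667° lat → SW at lon 150.417°, lat -26.5792°.
Cell spans 0.00833333° lon × 0.00416667° lat.
west 150.41667° E, east 150.42500° E.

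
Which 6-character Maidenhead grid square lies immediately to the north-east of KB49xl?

KB59am

Longitude subsquare x = 23; +1 → 24, wraps to 0 = a, carry into square.
Longitude square 4; +1 → 5.
Latitude subsquare l = 11; +1 → 12 = m.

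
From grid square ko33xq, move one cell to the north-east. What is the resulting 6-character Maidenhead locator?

Longitude subsquare x = 23; +1 → 24, wraps to 0 = a, carry into square.
Longitude square 3; +1 → 4.
Latitude subsquare q = 16; +1 → 17 = r.

KO43ar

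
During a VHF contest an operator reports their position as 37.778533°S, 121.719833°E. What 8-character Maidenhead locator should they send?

PF02uf63

Shift to the Maidenhead origin (180°W, 90°S): lon 301.71983, lat 52.22147.
Field: lon ⌊301.71983/20⌋ = 15 → P; lat ⌊52.22147/10⌋ = 5 → F.
Square: lon ⌊1.71983/2⌋ = 0; lat ⌊2.22147/1⌋ = 2.
Subsquare: lon ⌊1.71983/0.0833333⌋ = 20 → u; lat ⌊0.22147/0.0416667⌋ = 5 → f.
Extended square: lon ⌊0.05317/0.00833333⌋ = 6; lat ⌊0.01313/0.00416667⌋ = 3.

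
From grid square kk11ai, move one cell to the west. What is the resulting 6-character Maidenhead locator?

Longitude subsquare a = 0; −1 → -1, wraps to 23 = x, carry into square.
Longitude square 1; −1 → 0.
The latitude characters are unchanged.

KK01xi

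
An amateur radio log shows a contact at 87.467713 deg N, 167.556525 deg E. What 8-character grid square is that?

Offset from 180°W / 90°S: lon 347.55652°, lat 177.46771°.
Field: 347.55652/20 → 17 → R, 177.46771/10 → 17 → R; chars RR.
Square: 7.55652/2 → 3, 7.46771/1 → 7; chars 37.
Subsquare: 1.55652/0.0833333 → 18 → s, 0.46771/0.0416667 → 11 → l; chars sl.
Extended square: 0.05652/0.00833333 → 6, 0.00938/0.00416667 → 2; chars 62.

RR37sl62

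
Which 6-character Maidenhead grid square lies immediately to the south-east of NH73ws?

NH73xr

Longitude subsquare w = 22; +1 → 23 = x.
Latitude subsquare s = 18; −1 → 17 = r.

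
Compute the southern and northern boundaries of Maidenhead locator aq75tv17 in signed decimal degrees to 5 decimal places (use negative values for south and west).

Field A=0, Q=16: +0·20° lon, +16·10° lat → SW at lon -180°, lat 70°.
Square 7, 5: +7·2° lon, +5·1° lat → SW at lon -166°, lat 75°.
Subsquare t=19, v=21: +19·0.0833333° lon, +21·0.0416667° lat → SW at lon -164.417°, lat 75.875°.
Extended square 1, 7: +1·0.00833333° lon, +7·0.00416667° lat → SW at lon -164.408°, lat 75.9042°.
Cell spans 0.00833333° lon × 0.00416667° lat.
south 75.90417, north 75.90833.

75.90417, 75.90833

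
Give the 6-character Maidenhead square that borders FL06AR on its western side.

EL96xr

Longitude subsquare a = 0; −1 → -1, wraps to 23 = x, carry into square.
Longitude square 0; −1 → -1, wraps to 9, carry into field.
Longitude field F = 5; −1 → 4 = E.
The latitude characters are unchanged.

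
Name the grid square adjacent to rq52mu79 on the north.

Latitude extended square 9; +1 → 10, wraps to 0, carry into subsquare.
Latitude subsquare u = 20; +1 → 21 = v.
The longitude characters are unchanged.

RQ52mv70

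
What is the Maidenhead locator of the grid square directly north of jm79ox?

JN70oa

Latitude subsquare x = 23; +1 → 24, wraps to 0 = a, carry into square.
Latitude square 9; +1 → 10, wraps to 0, carry into field.
Latitude field M = 12; +1 → 13 = N.
The longitude characters are unchanged.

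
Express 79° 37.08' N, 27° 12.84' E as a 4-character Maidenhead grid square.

KQ39

Shift to the Maidenhead origin (180°W, 90°S): lon 207.21, lat 169.62.
Field: 207.21/20 → 10 → K, 169.62/10 → 16 → Q; chars KQ.
Square: 7.21/2 → 3, 9.62/1 → 9; chars 39.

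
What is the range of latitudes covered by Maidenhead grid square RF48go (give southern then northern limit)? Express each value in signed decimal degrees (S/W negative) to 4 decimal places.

-31.4167, -31.3750

Field R=17, F=5: +17·20° lon, +5·10° lat → SW at lon 160°, lat -40°.
Square 4, 8: +4·2° lon, +8·1° lat → SW at lon 168°, lat -32°.
Subsquare g=6, o=14: +6·0.0833333° lon, +14·0.0416667° lat → SW at lon 168.5°, lat -31.4167°.
Cell spans 0.0833333° lon × 0.0416667° lat.
south -31.4167, north -31.3750.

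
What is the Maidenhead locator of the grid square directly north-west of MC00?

LC91

Longitude square 0; −1 → -1, wraps to 9, carry into field.
Longitude field M = 12; −1 → 11 = L.
Latitude square 0; +1 → 1.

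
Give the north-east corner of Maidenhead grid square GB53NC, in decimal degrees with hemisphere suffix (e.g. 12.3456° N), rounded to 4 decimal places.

76.8750° S, 48.8333° W

Field G=6, B=1: +6·20° lon, +1·10° lat → SW at lon -60°, lat -80°.
Square 5, 3: +5·2° lon, +3·1° lat → SW at lon -50°, lat -77°.
Subsquare n=13, c=2: +13·0.0833333° lon, +2·0.0416667° lat → SW at lon -48.9167°, lat -76.9167°.
Cell spans 0.0833333° lon × 0.0416667° lat. NE corner is SW corner plus one full cell.
latitude 76.8750° S, longitude 48.8333° W.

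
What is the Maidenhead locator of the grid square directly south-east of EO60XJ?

EO70ai

Longitude subsquare x = 23; +1 → 24, wraps to 0 = a, carry into square.
Longitude square 6; +1 → 7.
Latitude subsquare j = 9; −1 → 8 = i.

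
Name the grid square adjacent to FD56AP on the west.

Longitude subsquare a = 0; −1 → -1, wraps to 23 = x, carry into square.
Longitude square 5; −1 → 4.
The latitude characters are unchanged.

FD46xp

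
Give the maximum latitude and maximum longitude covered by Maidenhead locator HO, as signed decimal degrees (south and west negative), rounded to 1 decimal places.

60.0, -20.0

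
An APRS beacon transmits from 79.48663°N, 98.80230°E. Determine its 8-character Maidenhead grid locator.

NQ99jl66

Offset from 180°W / 90°S: lon 278.80230°, lat 169.48663°.
Field (20°×10°, letters A–R): lon ⌊278.80230/20⌋ = 13 → N; lat ⌊169.48663/10⌋ = 16 → Q.
Square (2°×1°, digits 0–9): lon ⌊18.80230/2⌋ = 9; lat ⌊9.48663/1⌋ = 9.
Subsquare (5′×2.5′, letters a–x): lon ⌊0.80230/0.0833333⌋ = 9 → j; lat ⌊0.48663/0.0416667⌋ = 11 → l.
Extended square (30″×15″, digits 0–9): lon ⌊0.05230/0.00833333⌋ = 6; lat ⌊0.02830/0.00416667⌋ = 6.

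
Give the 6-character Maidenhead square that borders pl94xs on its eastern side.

Longitude subsquare x = 23; +1 → 24, wraps to 0 = a, carry into square.
Longitude square 9; +1 → 10, wraps to 0, carry into field.
Longitude field P = 15; +1 → 16 = Q.
The latitude characters are unchanged.

QL04as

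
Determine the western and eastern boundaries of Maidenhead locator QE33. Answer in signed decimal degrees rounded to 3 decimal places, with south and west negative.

146.000, 148.000

Field Q=16, E=4: +16·20° lon, +4·10° lat → SW at lon 140°, lat -50°.
Square 3, 3: +3·2° lon, +3·1° lat → SW at lon 146°, lat -47°.
Cell spans 2° lon × 1° lat.
west 146.000, east 148.000.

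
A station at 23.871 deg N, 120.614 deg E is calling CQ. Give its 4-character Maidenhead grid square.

PL03

Offset from 180°W / 90°S: lon 300.61°, lat 113.87°.
Field (20°×10°, letters A–R): lon ⌊300.61/20⌋ = 15 → P; lat ⌊113.87/10⌋ = 11 → L.
Square (2°×1°, digits 0–9): lon ⌊0.61/2⌋ = 0; lat ⌊3.87/1⌋ = 3.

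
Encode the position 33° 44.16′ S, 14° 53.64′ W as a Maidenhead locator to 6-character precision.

Offset from 180°W / 90°S: lon 165.1060°, lat 56.2640°.
Field (20°×10°, letters A–R): lon ⌊165.1060/20⌋ = 8 → I; lat ⌊56.2640/10⌋ = 5 → F.
Square (2°×1°, digits 0–9): lon ⌊5.1060/2⌋ = 2; lat ⌊6.2640/1⌋ = 6.
Subsquare (5′×2.5′, letters a–x): lon ⌊1.1060/0.0833333⌋ = 13 → n; lat ⌊0.2640/0.0416667⌋ = 6 → g.

IF26ng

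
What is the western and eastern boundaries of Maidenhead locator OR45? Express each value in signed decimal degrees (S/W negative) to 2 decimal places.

Field O=14, R=17: +14·20° lon, +17·10° lat → SW at lon 100°, lat 80°.
Square 4, 5: +4·2° lon, +5·1° lat → SW at lon 108°, lat 85°.
Cell spans 2° lon × 1° lat.
west 108.00, east 110.00.

108.00, 110.00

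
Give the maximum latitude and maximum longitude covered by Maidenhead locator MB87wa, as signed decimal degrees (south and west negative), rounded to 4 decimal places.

Field M=12, B=1: +12·20° lon, +1·10° lat → SW at lon 60°, lat -80°.
Square 8, 7: +8·2° lon, +7·1° lat → SW at lon 76°, lat -73°.
Subsquare w=22, a=0: +22·0.0833333° lon, +0·0.0416667° lat → SW at lon 77.8333°, lat -73°.
Cell spans 0.0833333° lon × 0.0416667° lat. NE corner is SW corner plus one full cell.
latitude -72.9583, longitude 77.9167.

-72.9583, 77.9167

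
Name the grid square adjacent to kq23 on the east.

Longitude square 2; +1 → 3.
The latitude characters are unchanged.

KQ33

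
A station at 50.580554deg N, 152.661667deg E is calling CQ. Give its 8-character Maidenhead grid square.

Offset from 180°W / 90°S: lon 332.66167°, lat 140.58055°.
Field: 332.66167/20 → 16 → Q, 140.58055/10 → 14 → O; chars QO.
Square: 12.66167/2 → 6, 0.58055/1 → 0; chars 60.
Subsquare: 0.66167/0.0833333 → 7 → h, 0.58055/0.0416667 → 13 → n; chars hn.
Extended square: 0.07833/0.00833333 → 9, 0.03889/0.00416667 → 9; chars 99.

QO60hn99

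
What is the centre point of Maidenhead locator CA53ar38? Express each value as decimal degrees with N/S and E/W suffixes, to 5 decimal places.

86.25625° S, 129.97083° W

Field C=2, A=0: +2·20° lon, +0·10° lat → SW at lon -140°, lat -90°.
Square 5, 3: +5·2° lon, +3·1° lat → SW at lon -130°, lat -87°.
Subsquare a=0, r=17: +0·0.0833333° lon, +17·0.0416667° lat → SW at lon -130°, lat -86.2917°.
Extended square 3, 8: +3·0.00833333° lon, +8·0.00416667° lat → SW at lon -129.975°, lat -86.2583°.
Cell spans 0.00833333° lon × 0.00416667° lat. Centre is SW corner plus half of each.
latitude 86.25625° S, longitude 129.97083° W.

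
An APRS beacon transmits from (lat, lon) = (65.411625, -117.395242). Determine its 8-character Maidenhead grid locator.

Offset from 180°W / 90°S: lon 62.60476°, lat 155.41163°.
Field: lon ⌊62.60476/20⌋ = 3 → D; lat ⌊155.41163/10⌋ = 15 → P.
Square: lon ⌊2.60476/2⌋ = 1; lat ⌊5.41163/1⌋ = 5.
Subsquare: lon ⌊0.60476/0.0833333⌋ = 7 → h; lat ⌊0.41163/0.0416667⌋ = 9 → j.
Extended square: lon ⌊0.02142/0.00833333⌋ = 2; lat ⌊0.03663/0.00416667⌋ = 8.

DP15hj28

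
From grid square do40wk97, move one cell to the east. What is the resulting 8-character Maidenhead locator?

DO40xk07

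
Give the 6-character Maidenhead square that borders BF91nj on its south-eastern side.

BF91oi

Longitude subsquare n = 13; +1 → 14 = o.
Latitude subsquare j = 9; −1 → 8 = i.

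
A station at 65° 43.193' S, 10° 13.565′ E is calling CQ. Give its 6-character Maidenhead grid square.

JC54cg

Shift to the Maidenhead origin (180°W, 90°S): lon 190.2261, lat 24.2801.
Field: 190.2261/20 → 9 → J, 24.2801/10 → 2 → C; chars JC.
Square: 10.2261/2 → 5, 4.2801/1 → 4; chars 54.
Subsquare: 0.2261/0.0833333 → 2 → c, 0.2801/0.0416667 → 6 → g; chars cg.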